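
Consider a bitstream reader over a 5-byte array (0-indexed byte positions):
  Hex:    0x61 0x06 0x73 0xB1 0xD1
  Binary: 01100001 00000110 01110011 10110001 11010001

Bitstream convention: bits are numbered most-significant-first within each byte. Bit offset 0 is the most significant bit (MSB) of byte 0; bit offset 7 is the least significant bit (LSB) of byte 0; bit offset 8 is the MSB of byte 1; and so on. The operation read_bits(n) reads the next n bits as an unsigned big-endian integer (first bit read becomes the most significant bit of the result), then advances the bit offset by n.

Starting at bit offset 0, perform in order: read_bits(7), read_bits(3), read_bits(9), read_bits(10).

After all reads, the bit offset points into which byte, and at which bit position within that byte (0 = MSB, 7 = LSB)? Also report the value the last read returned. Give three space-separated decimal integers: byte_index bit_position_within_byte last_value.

Read 1: bits[0:7] width=7 -> value=48 (bin 0110000); offset now 7 = byte 0 bit 7; 33 bits remain
Read 2: bits[7:10] width=3 -> value=4 (bin 100); offset now 10 = byte 1 bit 2; 30 bits remain
Read 3: bits[10:19] width=9 -> value=51 (bin 000110011); offset now 19 = byte 2 bit 3; 21 bits remain
Read 4: bits[19:29] width=10 -> value=630 (bin 1001110110); offset now 29 = byte 3 bit 5; 11 bits remain

Answer: 3 5 630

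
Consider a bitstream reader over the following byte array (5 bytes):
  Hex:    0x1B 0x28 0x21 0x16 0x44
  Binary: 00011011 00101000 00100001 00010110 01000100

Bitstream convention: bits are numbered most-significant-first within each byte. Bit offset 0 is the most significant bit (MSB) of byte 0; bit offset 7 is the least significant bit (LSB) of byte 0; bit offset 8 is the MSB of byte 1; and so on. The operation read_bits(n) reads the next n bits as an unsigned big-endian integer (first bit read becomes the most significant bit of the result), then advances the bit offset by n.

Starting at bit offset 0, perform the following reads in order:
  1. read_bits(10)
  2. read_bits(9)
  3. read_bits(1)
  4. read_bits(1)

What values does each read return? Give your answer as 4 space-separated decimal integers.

Answer: 108 321 0 0

Derivation:
Read 1: bits[0:10] width=10 -> value=108 (bin 0001101100); offset now 10 = byte 1 bit 2; 30 bits remain
Read 2: bits[10:19] width=9 -> value=321 (bin 101000001); offset now 19 = byte 2 bit 3; 21 bits remain
Read 3: bits[19:20] width=1 -> value=0 (bin 0); offset now 20 = byte 2 bit 4; 20 bits remain
Read 4: bits[20:21] width=1 -> value=0 (bin 0); offset now 21 = byte 2 bit 5; 19 bits remain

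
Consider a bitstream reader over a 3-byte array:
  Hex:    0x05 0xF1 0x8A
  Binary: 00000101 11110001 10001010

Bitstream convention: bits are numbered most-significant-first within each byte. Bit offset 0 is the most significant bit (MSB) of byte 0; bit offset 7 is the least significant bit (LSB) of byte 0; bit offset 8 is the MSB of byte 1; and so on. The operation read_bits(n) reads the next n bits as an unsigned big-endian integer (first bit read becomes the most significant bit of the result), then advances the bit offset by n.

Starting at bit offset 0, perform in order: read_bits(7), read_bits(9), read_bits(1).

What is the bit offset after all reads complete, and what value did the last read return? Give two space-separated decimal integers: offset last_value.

Answer: 17 1

Derivation:
Read 1: bits[0:7] width=7 -> value=2 (bin 0000010); offset now 7 = byte 0 bit 7; 17 bits remain
Read 2: bits[7:16] width=9 -> value=497 (bin 111110001); offset now 16 = byte 2 bit 0; 8 bits remain
Read 3: bits[16:17] width=1 -> value=1 (bin 1); offset now 17 = byte 2 bit 1; 7 bits remain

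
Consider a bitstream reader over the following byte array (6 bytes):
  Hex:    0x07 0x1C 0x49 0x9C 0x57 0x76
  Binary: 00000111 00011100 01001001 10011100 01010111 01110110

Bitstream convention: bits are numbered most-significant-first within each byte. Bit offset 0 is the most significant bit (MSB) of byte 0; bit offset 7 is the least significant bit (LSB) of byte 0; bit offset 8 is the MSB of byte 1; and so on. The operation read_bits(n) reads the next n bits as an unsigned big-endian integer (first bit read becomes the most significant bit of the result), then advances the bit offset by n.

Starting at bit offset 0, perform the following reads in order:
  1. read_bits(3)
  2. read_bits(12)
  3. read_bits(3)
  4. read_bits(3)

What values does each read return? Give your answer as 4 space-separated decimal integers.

Read 1: bits[0:3] width=3 -> value=0 (bin 000); offset now 3 = byte 0 bit 3; 45 bits remain
Read 2: bits[3:15] width=12 -> value=910 (bin 001110001110); offset now 15 = byte 1 bit 7; 33 bits remain
Read 3: bits[15:18] width=3 -> value=1 (bin 001); offset now 18 = byte 2 bit 2; 30 bits remain
Read 4: bits[18:21] width=3 -> value=1 (bin 001); offset now 21 = byte 2 bit 5; 27 bits remain

Answer: 0 910 1 1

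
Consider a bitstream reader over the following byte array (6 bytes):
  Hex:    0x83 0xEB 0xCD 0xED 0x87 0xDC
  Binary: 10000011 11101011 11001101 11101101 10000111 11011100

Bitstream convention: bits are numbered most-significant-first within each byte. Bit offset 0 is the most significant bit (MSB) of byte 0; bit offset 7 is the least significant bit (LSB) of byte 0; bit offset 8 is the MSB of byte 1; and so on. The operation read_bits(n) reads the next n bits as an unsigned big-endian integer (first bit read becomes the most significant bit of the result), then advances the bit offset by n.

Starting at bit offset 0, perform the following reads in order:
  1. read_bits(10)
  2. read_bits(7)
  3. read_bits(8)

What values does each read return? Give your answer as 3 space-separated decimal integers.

Read 1: bits[0:10] width=10 -> value=527 (bin 1000001111); offset now 10 = byte 1 bit 2; 38 bits remain
Read 2: bits[10:17] width=7 -> value=87 (bin 1010111); offset now 17 = byte 2 bit 1; 31 bits remain
Read 3: bits[17:25] width=8 -> value=155 (bin 10011011); offset now 25 = byte 3 bit 1; 23 bits remain

Answer: 527 87 155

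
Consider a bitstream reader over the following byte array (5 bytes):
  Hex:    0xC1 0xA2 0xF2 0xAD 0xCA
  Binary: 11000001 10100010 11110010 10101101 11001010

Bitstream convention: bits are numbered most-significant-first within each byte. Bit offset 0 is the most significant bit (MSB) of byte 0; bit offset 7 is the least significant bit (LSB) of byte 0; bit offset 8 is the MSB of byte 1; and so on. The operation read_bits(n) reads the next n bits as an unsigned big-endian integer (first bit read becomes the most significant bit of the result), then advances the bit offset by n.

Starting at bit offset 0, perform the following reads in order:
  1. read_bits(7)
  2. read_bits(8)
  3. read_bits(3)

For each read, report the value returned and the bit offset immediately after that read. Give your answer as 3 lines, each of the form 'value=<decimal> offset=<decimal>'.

Read 1: bits[0:7] width=7 -> value=96 (bin 1100000); offset now 7 = byte 0 bit 7; 33 bits remain
Read 2: bits[7:15] width=8 -> value=209 (bin 11010001); offset now 15 = byte 1 bit 7; 25 bits remain
Read 3: bits[15:18] width=3 -> value=3 (bin 011); offset now 18 = byte 2 bit 2; 22 bits remain

Answer: value=96 offset=7
value=209 offset=15
value=3 offset=18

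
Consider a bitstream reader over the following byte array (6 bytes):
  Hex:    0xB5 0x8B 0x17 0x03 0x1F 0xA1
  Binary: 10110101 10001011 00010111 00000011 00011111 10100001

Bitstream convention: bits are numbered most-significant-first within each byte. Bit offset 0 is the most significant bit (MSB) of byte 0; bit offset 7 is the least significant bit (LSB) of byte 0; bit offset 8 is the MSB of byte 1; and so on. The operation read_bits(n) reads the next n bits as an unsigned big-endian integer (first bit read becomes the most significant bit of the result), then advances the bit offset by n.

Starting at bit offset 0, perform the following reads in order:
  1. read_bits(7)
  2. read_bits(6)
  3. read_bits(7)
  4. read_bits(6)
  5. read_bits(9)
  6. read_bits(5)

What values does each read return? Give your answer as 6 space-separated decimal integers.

Answer: 90 49 49 28 24 31

Derivation:
Read 1: bits[0:7] width=7 -> value=90 (bin 1011010); offset now 7 = byte 0 bit 7; 41 bits remain
Read 2: bits[7:13] width=6 -> value=49 (bin 110001); offset now 13 = byte 1 bit 5; 35 bits remain
Read 3: bits[13:20] width=7 -> value=49 (bin 0110001); offset now 20 = byte 2 bit 4; 28 bits remain
Read 4: bits[20:26] width=6 -> value=28 (bin 011100); offset now 26 = byte 3 bit 2; 22 bits remain
Read 5: bits[26:35] width=9 -> value=24 (bin 000011000); offset now 35 = byte 4 bit 3; 13 bits remain
Read 6: bits[35:40] width=5 -> value=31 (bin 11111); offset now 40 = byte 5 bit 0; 8 bits remain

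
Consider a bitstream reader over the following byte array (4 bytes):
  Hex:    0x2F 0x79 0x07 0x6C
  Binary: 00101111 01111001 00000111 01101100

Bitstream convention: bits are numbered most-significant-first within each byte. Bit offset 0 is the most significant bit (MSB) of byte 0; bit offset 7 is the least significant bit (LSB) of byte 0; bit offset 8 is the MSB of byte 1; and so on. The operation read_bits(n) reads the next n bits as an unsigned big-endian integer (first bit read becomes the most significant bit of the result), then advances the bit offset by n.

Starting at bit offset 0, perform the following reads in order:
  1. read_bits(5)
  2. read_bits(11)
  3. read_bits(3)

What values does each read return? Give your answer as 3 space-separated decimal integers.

Answer: 5 1913 0

Derivation:
Read 1: bits[0:5] width=5 -> value=5 (bin 00101); offset now 5 = byte 0 bit 5; 27 bits remain
Read 2: bits[5:16] width=11 -> value=1913 (bin 11101111001); offset now 16 = byte 2 bit 0; 16 bits remain
Read 3: bits[16:19] width=3 -> value=0 (bin 000); offset now 19 = byte 2 bit 3; 13 bits remain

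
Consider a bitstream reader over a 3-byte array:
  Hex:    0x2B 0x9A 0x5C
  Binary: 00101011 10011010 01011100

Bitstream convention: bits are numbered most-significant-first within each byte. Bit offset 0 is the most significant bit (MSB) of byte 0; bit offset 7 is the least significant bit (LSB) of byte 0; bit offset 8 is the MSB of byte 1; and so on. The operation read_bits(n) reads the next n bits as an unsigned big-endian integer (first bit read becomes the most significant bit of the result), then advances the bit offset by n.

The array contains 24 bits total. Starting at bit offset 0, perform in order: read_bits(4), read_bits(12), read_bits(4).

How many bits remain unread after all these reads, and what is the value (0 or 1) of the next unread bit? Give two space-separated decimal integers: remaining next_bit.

Answer: 4 1

Derivation:
Read 1: bits[0:4] width=4 -> value=2 (bin 0010); offset now 4 = byte 0 bit 4; 20 bits remain
Read 2: bits[4:16] width=12 -> value=2970 (bin 101110011010); offset now 16 = byte 2 bit 0; 8 bits remain
Read 3: bits[16:20] width=4 -> value=5 (bin 0101); offset now 20 = byte 2 bit 4; 4 bits remain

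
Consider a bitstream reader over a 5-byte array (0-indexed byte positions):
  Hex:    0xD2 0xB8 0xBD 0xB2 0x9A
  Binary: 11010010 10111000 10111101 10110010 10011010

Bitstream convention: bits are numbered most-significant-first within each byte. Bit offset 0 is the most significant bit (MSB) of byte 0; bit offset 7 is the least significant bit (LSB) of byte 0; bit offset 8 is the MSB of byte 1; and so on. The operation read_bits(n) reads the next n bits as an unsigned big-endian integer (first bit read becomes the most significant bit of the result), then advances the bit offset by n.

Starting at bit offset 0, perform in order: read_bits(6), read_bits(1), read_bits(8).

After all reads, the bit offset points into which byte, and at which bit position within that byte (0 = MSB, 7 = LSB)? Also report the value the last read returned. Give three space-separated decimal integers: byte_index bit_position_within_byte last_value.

Read 1: bits[0:6] width=6 -> value=52 (bin 110100); offset now 6 = byte 0 bit 6; 34 bits remain
Read 2: bits[6:7] width=1 -> value=1 (bin 1); offset now 7 = byte 0 bit 7; 33 bits remain
Read 3: bits[7:15] width=8 -> value=92 (bin 01011100); offset now 15 = byte 1 bit 7; 25 bits remain

Answer: 1 7 92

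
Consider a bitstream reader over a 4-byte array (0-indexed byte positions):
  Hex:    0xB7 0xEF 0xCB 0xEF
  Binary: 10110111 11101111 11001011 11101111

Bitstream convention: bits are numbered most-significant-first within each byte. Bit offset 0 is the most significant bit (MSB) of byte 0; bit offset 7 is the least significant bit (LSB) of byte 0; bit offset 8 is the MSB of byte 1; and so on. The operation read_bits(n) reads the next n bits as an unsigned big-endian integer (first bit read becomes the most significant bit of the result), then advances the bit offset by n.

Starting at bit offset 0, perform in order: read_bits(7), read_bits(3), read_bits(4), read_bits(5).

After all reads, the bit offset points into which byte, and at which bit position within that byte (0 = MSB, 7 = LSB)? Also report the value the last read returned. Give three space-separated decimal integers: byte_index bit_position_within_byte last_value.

Answer: 2 3 30

Derivation:
Read 1: bits[0:7] width=7 -> value=91 (bin 1011011); offset now 7 = byte 0 bit 7; 25 bits remain
Read 2: bits[7:10] width=3 -> value=7 (bin 111); offset now 10 = byte 1 bit 2; 22 bits remain
Read 3: bits[10:14] width=4 -> value=11 (bin 1011); offset now 14 = byte 1 bit 6; 18 bits remain
Read 4: bits[14:19] width=5 -> value=30 (bin 11110); offset now 19 = byte 2 bit 3; 13 bits remain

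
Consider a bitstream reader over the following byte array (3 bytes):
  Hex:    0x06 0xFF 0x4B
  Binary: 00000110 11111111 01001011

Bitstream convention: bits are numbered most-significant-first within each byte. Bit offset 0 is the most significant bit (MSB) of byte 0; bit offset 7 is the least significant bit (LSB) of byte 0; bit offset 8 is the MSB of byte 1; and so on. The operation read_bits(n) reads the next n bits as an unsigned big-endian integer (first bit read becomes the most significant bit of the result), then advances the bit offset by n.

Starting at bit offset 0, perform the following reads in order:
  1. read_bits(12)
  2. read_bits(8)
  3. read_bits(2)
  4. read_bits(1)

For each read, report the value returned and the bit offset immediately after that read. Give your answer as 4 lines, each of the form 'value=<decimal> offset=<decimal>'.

Read 1: bits[0:12] width=12 -> value=111 (bin 000001101111); offset now 12 = byte 1 bit 4; 12 bits remain
Read 2: bits[12:20] width=8 -> value=244 (bin 11110100); offset now 20 = byte 2 bit 4; 4 bits remain
Read 3: bits[20:22] width=2 -> value=2 (bin 10); offset now 22 = byte 2 bit 6; 2 bits remain
Read 4: bits[22:23] width=1 -> value=1 (bin 1); offset now 23 = byte 2 bit 7; 1 bits remain

Answer: value=111 offset=12
value=244 offset=20
value=2 offset=22
value=1 offset=23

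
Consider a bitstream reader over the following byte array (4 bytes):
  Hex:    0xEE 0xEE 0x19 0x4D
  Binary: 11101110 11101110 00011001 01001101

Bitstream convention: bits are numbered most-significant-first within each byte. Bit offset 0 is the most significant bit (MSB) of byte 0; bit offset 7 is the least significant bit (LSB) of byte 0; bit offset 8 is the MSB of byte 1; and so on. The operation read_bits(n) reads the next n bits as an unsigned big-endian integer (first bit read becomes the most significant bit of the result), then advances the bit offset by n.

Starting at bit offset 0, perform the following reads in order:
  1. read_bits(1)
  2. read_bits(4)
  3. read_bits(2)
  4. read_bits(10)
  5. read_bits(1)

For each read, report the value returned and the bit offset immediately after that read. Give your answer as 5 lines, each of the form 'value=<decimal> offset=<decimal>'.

Read 1: bits[0:1] width=1 -> value=1 (bin 1); offset now 1 = byte 0 bit 1; 31 bits remain
Read 2: bits[1:5] width=4 -> value=13 (bin 1101); offset now 5 = byte 0 bit 5; 27 bits remain
Read 3: bits[5:7] width=2 -> value=3 (bin 11); offset now 7 = byte 0 bit 7; 25 bits remain
Read 4: bits[7:17] width=10 -> value=476 (bin 0111011100); offset now 17 = byte 2 bit 1; 15 bits remain
Read 5: bits[17:18] width=1 -> value=0 (bin 0); offset now 18 = byte 2 bit 2; 14 bits remain

Answer: value=1 offset=1
value=13 offset=5
value=3 offset=7
value=476 offset=17
value=0 offset=18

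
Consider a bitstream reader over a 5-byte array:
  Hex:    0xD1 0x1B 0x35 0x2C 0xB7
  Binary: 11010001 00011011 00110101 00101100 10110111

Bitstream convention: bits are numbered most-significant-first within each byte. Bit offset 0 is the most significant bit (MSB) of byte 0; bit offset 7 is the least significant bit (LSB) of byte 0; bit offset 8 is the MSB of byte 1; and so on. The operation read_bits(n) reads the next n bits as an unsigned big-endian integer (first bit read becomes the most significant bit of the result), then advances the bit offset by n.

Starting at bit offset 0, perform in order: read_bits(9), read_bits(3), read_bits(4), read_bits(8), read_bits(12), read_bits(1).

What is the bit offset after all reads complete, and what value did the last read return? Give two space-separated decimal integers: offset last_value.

Answer: 37 0

Derivation:
Read 1: bits[0:9] width=9 -> value=418 (bin 110100010); offset now 9 = byte 1 bit 1; 31 bits remain
Read 2: bits[9:12] width=3 -> value=1 (bin 001); offset now 12 = byte 1 bit 4; 28 bits remain
Read 3: bits[12:16] width=4 -> value=11 (bin 1011); offset now 16 = byte 2 bit 0; 24 bits remain
Read 4: bits[16:24] width=8 -> value=53 (bin 00110101); offset now 24 = byte 3 bit 0; 16 bits remain
Read 5: bits[24:36] width=12 -> value=715 (bin 001011001011); offset now 36 = byte 4 bit 4; 4 bits remain
Read 6: bits[36:37] width=1 -> value=0 (bin 0); offset now 37 = byte 4 bit 5; 3 bits remain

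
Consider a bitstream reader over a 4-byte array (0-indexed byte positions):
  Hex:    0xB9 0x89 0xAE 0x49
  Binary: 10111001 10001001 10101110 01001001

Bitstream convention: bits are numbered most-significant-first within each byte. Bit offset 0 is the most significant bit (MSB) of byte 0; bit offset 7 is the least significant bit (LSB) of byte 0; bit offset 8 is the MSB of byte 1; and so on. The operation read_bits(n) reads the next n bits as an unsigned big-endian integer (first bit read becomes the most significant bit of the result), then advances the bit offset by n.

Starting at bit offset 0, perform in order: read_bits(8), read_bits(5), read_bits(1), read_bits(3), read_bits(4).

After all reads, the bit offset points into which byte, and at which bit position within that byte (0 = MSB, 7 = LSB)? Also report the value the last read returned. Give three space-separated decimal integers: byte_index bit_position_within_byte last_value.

Read 1: bits[0:8] width=8 -> value=185 (bin 10111001); offset now 8 = byte 1 bit 0; 24 bits remain
Read 2: bits[8:13] width=5 -> value=17 (bin 10001); offset now 13 = byte 1 bit 5; 19 bits remain
Read 3: bits[13:14] width=1 -> value=0 (bin 0); offset now 14 = byte 1 bit 6; 18 bits remain
Read 4: bits[14:17] width=3 -> value=3 (bin 011); offset now 17 = byte 2 bit 1; 15 bits remain
Read 5: bits[17:21] width=4 -> value=5 (bin 0101); offset now 21 = byte 2 bit 5; 11 bits remain

Answer: 2 5 5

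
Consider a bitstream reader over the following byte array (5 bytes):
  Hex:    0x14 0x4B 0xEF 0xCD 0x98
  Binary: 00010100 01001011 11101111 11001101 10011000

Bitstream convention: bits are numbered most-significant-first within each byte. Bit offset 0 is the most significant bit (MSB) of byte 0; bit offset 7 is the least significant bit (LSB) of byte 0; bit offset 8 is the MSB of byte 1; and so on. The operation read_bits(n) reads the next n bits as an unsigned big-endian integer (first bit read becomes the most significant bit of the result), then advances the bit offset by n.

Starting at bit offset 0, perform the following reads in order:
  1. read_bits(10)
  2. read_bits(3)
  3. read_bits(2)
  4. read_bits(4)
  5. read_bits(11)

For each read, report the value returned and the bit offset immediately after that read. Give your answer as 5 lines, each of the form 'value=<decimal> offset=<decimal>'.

Read 1: bits[0:10] width=10 -> value=81 (bin 0001010001); offset now 10 = byte 1 bit 2; 30 bits remain
Read 2: bits[10:13] width=3 -> value=1 (bin 001); offset now 13 = byte 1 bit 5; 27 bits remain
Read 3: bits[13:15] width=2 -> value=1 (bin 01); offset now 15 = byte 1 bit 7; 25 bits remain
Read 4: bits[15:19] width=4 -> value=15 (bin 1111); offset now 19 = byte 2 bit 3; 21 bits remain
Read 5: bits[19:30] width=11 -> value=1011 (bin 01111110011); offset now 30 = byte 3 bit 6; 10 bits remain

Answer: value=81 offset=10
value=1 offset=13
value=1 offset=15
value=15 offset=19
value=1011 offset=30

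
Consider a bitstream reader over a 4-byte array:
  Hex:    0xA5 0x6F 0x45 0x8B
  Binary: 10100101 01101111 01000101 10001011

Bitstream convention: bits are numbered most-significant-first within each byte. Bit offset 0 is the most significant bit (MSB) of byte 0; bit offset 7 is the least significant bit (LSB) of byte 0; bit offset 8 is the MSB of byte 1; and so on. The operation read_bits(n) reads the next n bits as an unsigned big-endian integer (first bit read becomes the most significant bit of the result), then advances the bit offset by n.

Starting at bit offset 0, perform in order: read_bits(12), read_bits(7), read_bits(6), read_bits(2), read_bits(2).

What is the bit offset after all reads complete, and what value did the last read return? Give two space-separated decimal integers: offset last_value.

Read 1: bits[0:12] width=12 -> value=2646 (bin 101001010110); offset now 12 = byte 1 bit 4; 20 bits remain
Read 2: bits[12:19] width=7 -> value=122 (bin 1111010); offset now 19 = byte 2 bit 3; 13 bits remain
Read 3: bits[19:25] width=6 -> value=11 (bin 001011); offset now 25 = byte 3 bit 1; 7 bits remain
Read 4: bits[25:27] width=2 -> value=0 (bin 00); offset now 27 = byte 3 bit 3; 5 bits remain
Read 5: bits[27:29] width=2 -> value=1 (bin 01); offset now 29 = byte 3 bit 5; 3 bits remain

Answer: 29 1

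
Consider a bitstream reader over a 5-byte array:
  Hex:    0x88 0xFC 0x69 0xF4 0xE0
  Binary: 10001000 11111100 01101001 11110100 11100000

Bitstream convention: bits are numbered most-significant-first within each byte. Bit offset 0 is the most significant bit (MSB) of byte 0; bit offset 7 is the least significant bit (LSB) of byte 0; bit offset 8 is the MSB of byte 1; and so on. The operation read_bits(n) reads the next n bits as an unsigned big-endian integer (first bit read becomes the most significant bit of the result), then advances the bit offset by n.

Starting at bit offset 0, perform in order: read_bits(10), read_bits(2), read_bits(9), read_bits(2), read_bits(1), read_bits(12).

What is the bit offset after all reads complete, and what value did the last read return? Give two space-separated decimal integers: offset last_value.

Answer: 36 3918

Derivation:
Read 1: bits[0:10] width=10 -> value=547 (bin 1000100011); offset now 10 = byte 1 bit 2; 30 bits remain
Read 2: bits[10:12] width=2 -> value=3 (bin 11); offset now 12 = byte 1 bit 4; 28 bits remain
Read 3: bits[12:21] width=9 -> value=397 (bin 110001101); offset now 21 = byte 2 bit 5; 19 bits remain
Read 4: bits[21:23] width=2 -> value=0 (bin 00); offset now 23 = byte 2 bit 7; 17 bits remain
Read 5: bits[23:24] width=1 -> value=1 (bin 1); offset now 24 = byte 3 bit 0; 16 bits remain
Read 6: bits[24:36] width=12 -> value=3918 (bin 111101001110); offset now 36 = byte 4 bit 4; 4 bits remain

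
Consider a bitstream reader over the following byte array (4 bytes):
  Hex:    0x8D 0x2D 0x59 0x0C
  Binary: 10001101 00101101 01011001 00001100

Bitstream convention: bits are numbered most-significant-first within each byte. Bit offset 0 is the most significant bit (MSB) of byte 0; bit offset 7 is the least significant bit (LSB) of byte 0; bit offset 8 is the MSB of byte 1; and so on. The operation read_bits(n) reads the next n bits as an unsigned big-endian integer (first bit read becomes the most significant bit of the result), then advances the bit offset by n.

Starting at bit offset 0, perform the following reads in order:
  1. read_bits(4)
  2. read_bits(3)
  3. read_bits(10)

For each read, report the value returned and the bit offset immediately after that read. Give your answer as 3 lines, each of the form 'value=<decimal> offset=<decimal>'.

Answer: value=8 offset=4
value=6 offset=7
value=602 offset=17

Derivation:
Read 1: bits[0:4] width=4 -> value=8 (bin 1000); offset now 4 = byte 0 bit 4; 28 bits remain
Read 2: bits[4:7] width=3 -> value=6 (bin 110); offset now 7 = byte 0 bit 7; 25 bits remain
Read 3: bits[7:17] width=10 -> value=602 (bin 1001011010); offset now 17 = byte 2 bit 1; 15 bits remain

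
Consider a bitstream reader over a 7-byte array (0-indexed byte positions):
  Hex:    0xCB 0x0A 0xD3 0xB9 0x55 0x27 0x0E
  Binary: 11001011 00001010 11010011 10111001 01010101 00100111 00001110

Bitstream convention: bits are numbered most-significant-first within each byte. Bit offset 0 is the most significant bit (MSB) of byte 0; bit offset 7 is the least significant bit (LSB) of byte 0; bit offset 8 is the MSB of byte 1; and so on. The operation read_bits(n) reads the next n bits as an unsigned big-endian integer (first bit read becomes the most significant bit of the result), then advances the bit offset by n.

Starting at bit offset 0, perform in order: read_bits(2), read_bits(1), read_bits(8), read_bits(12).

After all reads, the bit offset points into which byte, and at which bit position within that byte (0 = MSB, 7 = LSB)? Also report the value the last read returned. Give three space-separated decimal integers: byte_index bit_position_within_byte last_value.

Read 1: bits[0:2] width=2 -> value=3 (bin 11); offset now 2 = byte 0 bit 2; 54 bits remain
Read 2: bits[2:3] width=1 -> value=0 (bin 0); offset now 3 = byte 0 bit 3; 53 bits remain
Read 3: bits[3:11] width=8 -> value=88 (bin 01011000); offset now 11 = byte 1 bit 3; 45 bits remain
Read 4: bits[11:23] width=12 -> value=1385 (bin 010101101001); offset now 23 = byte 2 bit 7; 33 bits remain

Answer: 2 7 1385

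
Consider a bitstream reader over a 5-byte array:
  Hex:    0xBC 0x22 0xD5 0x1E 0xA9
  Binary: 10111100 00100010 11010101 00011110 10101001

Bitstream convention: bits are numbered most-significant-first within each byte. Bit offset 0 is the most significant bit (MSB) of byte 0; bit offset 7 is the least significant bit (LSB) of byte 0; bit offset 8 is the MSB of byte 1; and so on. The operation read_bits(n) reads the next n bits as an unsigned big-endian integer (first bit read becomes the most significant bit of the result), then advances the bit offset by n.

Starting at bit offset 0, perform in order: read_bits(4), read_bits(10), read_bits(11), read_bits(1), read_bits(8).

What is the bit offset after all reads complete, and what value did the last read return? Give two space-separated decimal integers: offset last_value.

Answer: 34 122

Derivation:
Read 1: bits[0:4] width=4 -> value=11 (bin 1011); offset now 4 = byte 0 bit 4; 36 bits remain
Read 2: bits[4:14] width=10 -> value=776 (bin 1100001000); offset now 14 = byte 1 bit 6; 26 bits remain
Read 3: bits[14:25] width=11 -> value=1450 (bin 10110101010); offset now 25 = byte 3 bit 1; 15 bits remain
Read 4: bits[25:26] width=1 -> value=0 (bin 0); offset now 26 = byte 3 bit 2; 14 bits remain
Read 5: bits[26:34] width=8 -> value=122 (bin 01111010); offset now 34 = byte 4 bit 2; 6 bits remain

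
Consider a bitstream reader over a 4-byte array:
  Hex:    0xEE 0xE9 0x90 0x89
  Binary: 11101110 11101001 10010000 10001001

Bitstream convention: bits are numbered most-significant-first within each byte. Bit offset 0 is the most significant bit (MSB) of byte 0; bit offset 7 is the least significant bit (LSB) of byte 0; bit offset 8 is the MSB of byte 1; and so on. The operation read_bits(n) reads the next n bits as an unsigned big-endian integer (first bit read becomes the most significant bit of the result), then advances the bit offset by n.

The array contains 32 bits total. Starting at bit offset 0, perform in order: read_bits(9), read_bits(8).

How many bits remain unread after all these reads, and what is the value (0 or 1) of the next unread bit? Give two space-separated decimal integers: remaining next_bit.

Answer: 15 0

Derivation:
Read 1: bits[0:9] width=9 -> value=477 (bin 111011101); offset now 9 = byte 1 bit 1; 23 bits remain
Read 2: bits[9:17] width=8 -> value=211 (bin 11010011); offset now 17 = byte 2 bit 1; 15 bits remain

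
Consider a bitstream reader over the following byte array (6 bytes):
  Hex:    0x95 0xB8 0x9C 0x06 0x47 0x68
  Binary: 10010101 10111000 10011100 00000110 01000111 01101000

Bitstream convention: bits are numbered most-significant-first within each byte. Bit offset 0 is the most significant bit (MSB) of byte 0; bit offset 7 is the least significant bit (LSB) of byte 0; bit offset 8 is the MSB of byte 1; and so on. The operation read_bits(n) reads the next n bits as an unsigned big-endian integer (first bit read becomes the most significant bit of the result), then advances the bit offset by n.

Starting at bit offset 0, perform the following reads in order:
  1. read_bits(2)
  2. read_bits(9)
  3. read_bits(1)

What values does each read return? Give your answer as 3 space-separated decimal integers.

Read 1: bits[0:2] width=2 -> value=2 (bin 10); offset now 2 = byte 0 bit 2; 46 bits remain
Read 2: bits[2:11] width=9 -> value=173 (bin 010101101); offset now 11 = byte 1 bit 3; 37 bits remain
Read 3: bits[11:12] width=1 -> value=1 (bin 1); offset now 12 = byte 1 bit 4; 36 bits remain

Answer: 2 173 1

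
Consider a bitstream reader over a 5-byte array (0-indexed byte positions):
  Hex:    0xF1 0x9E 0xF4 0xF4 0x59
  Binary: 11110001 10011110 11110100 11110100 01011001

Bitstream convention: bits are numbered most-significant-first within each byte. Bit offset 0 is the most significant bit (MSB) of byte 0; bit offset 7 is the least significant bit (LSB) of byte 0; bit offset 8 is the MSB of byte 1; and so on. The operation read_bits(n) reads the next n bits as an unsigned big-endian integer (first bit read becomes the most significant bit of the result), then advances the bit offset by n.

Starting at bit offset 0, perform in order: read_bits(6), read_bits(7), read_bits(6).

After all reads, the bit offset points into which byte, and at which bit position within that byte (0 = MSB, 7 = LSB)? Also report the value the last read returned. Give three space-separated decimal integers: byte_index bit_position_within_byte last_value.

Read 1: bits[0:6] width=6 -> value=60 (bin 111100); offset now 6 = byte 0 bit 6; 34 bits remain
Read 2: bits[6:13] width=7 -> value=51 (bin 0110011); offset now 13 = byte 1 bit 5; 27 bits remain
Read 3: bits[13:19] width=6 -> value=55 (bin 110111); offset now 19 = byte 2 bit 3; 21 bits remain

Answer: 2 3 55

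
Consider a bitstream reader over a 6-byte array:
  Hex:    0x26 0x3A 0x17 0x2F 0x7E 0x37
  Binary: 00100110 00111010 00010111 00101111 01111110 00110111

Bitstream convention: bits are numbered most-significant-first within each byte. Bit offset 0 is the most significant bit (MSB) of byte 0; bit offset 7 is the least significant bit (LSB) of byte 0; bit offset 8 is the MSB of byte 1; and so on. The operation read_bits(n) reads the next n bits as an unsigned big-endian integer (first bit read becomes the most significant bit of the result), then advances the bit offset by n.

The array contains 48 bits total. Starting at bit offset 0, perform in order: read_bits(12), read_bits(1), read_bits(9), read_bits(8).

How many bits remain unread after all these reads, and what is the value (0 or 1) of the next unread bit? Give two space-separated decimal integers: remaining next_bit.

Answer: 18 1

Derivation:
Read 1: bits[0:12] width=12 -> value=611 (bin 001001100011); offset now 12 = byte 1 bit 4; 36 bits remain
Read 2: bits[12:13] width=1 -> value=1 (bin 1); offset now 13 = byte 1 bit 5; 35 bits remain
Read 3: bits[13:22] width=9 -> value=133 (bin 010000101); offset now 22 = byte 2 bit 6; 26 bits remain
Read 4: bits[22:30] width=8 -> value=203 (bin 11001011); offset now 30 = byte 3 bit 6; 18 bits remain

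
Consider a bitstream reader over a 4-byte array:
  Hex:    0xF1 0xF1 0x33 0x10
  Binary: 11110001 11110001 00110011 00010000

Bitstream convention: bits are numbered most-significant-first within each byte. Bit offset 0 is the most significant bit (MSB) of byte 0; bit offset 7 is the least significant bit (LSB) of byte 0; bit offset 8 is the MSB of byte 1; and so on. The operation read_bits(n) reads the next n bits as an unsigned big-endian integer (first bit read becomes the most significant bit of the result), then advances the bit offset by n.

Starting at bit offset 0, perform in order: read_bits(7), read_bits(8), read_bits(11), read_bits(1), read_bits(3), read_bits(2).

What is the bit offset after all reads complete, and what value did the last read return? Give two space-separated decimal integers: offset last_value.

Answer: 32 0

Derivation:
Read 1: bits[0:7] width=7 -> value=120 (bin 1111000); offset now 7 = byte 0 bit 7; 25 bits remain
Read 2: bits[7:15] width=8 -> value=248 (bin 11111000); offset now 15 = byte 1 bit 7; 17 bits remain
Read 3: bits[15:26] width=11 -> value=1228 (bin 10011001100); offset now 26 = byte 3 bit 2; 6 bits remain
Read 4: bits[26:27] width=1 -> value=0 (bin 0); offset now 27 = byte 3 bit 3; 5 bits remain
Read 5: bits[27:30] width=3 -> value=4 (bin 100); offset now 30 = byte 3 bit 6; 2 bits remain
Read 6: bits[30:32] width=2 -> value=0 (bin 00); offset now 32 = byte 4 bit 0; 0 bits remain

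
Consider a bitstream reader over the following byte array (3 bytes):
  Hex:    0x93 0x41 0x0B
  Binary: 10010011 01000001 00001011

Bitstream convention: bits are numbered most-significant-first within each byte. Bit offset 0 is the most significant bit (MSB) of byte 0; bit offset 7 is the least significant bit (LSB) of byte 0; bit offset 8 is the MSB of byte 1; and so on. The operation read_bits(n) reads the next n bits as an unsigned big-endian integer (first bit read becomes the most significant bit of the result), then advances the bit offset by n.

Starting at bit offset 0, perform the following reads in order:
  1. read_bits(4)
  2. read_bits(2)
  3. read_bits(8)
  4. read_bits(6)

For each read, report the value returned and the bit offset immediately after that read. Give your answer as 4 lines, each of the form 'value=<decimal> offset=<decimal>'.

Read 1: bits[0:4] width=4 -> value=9 (bin 1001); offset now 4 = byte 0 bit 4; 20 bits remain
Read 2: bits[4:6] width=2 -> value=0 (bin 00); offset now 6 = byte 0 bit 6; 18 bits remain
Read 3: bits[6:14] width=8 -> value=208 (bin 11010000); offset now 14 = byte 1 bit 6; 10 bits remain
Read 4: bits[14:20] width=6 -> value=16 (bin 010000); offset now 20 = byte 2 bit 4; 4 bits remain

Answer: value=9 offset=4
value=0 offset=6
value=208 offset=14
value=16 offset=20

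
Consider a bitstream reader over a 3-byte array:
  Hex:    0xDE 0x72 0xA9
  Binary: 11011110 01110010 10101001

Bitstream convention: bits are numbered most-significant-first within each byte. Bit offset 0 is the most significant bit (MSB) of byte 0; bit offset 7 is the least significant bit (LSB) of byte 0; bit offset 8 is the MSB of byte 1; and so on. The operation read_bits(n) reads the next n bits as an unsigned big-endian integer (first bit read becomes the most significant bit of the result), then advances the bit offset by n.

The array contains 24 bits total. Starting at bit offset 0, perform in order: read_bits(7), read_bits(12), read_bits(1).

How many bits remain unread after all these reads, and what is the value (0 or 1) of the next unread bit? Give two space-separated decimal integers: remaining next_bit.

Read 1: bits[0:7] width=7 -> value=111 (bin 1101111); offset now 7 = byte 0 bit 7; 17 bits remain
Read 2: bits[7:19] width=12 -> value=917 (bin 001110010101); offset now 19 = byte 2 bit 3; 5 bits remain
Read 3: bits[19:20] width=1 -> value=0 (bin 0); offset now 20 = byte 2 bit 4; 4 bits remain

Answer: 4 1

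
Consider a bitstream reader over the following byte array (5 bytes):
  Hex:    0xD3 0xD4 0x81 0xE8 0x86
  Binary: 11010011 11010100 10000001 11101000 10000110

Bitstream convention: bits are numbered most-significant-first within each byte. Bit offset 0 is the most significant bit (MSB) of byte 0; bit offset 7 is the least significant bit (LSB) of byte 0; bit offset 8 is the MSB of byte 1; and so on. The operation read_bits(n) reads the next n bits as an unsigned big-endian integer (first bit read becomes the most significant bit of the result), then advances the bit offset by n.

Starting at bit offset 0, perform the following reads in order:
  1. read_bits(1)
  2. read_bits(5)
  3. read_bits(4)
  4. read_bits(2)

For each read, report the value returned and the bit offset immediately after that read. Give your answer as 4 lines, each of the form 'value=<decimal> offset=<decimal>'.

Read 1: bits[0:1] width=1 -> value=1 (bin 1); offset now 1 = byte 0 bit 1; 39 bits remain
Read 2: bits[1:6] width=5 -> value=20 (bin 10100); offset now 6 = byte 0 bit 6; 34 bits remain
Read 3: bits[6:10] width=4 -> value=15 (bin 1111); offset now 10 = byte 1 bit 2; 30 bits remain
Read 4: bits[10:12] width=2 -> value=1 (bin 01); offset now 12 = byte 1 bit 4; 28 bits remain

Answer: value=1 offset=1
value=20 offset=6
value=15 offset=10
value=1 offset=12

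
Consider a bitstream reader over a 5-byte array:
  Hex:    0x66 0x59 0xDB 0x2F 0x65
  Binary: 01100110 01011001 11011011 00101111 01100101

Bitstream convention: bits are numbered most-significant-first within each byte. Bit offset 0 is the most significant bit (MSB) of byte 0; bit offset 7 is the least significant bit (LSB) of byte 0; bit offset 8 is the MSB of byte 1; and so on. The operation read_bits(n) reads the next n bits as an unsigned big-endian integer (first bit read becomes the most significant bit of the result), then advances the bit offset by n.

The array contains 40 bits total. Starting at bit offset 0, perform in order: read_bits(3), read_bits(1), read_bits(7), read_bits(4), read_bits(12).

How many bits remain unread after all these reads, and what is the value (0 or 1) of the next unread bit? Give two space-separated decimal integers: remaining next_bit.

Read 1: bits[0:3] width=3 -> value=3 (bin 011); offset now 3 = byte 0 bit 3; 37 bits remain
Read 2: bits[3:4] width=1 -> value=0 (bin 0); offset now 4 = byte 0 bit 4; 36 bits remain
Read 3: bits[4:11] width=7 -> value=50 (bin 0110010); offset now 11 = byte 1 bit 3; 29 bits remain
Read 4: bits[11:15] width=4 -> value=12 (bin 1100); offset now 15 = byte 1 bit 7; 25 bits remain
Read 5: bits[15:27] width=12 -> value=3801 (bin 111011011001); offset now 27 = byte 3 bit 3; 13 bits remain

Answer: 13 0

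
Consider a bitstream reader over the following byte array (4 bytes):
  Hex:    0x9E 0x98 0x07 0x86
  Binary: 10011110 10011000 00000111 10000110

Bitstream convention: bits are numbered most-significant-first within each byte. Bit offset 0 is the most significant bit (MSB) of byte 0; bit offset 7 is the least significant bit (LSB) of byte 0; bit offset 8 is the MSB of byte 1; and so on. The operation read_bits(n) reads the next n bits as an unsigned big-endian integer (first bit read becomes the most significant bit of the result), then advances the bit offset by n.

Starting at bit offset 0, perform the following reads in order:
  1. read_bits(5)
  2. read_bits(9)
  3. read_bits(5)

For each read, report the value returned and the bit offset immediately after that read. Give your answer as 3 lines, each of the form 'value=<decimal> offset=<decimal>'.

Read 1: bits[0:5] width=5 -> value=19 (bin 10011); offset now 5 = byte 0 bit 5; 27 bits remain
Read 2: bits[5:14] width=9 -> value=422 (bin 110100110); offset now 14 = byte 1 bit 6; 18 bits remain
Read 3: bits[14:19] width=5 -> value=0 (bin 00000); offset now 19 = byte 2 bit 3; 13 bits remain

Answer: value=19 offset=5
value=422 offset=14
value=0 offset=19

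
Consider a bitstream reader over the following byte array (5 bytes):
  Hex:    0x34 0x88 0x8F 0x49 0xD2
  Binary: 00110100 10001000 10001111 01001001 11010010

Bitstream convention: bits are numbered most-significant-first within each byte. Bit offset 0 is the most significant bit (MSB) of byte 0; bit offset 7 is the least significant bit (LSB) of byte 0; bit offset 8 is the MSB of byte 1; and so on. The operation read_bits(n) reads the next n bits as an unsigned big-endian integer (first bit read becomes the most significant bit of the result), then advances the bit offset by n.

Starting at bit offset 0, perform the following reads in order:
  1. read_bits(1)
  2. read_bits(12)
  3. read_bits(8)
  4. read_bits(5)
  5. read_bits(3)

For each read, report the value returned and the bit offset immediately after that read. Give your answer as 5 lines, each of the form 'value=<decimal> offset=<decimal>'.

Answer: value=0 offset=1
value=1681 offset=13
value=17 offset=21
value=29 offset=26
value=1 offset=29

Derivation:
Read 1: bits[0:1] width=1 -> value=0 (bin 0); offset now 1 = byte 0 bit 1; 39 bits remain
Read 2: bits[1:13] width=12 -> value=1681 (bin 011010010001); offset now 13 = byte 1 bit 5; 27 bits remain
Read 3: bits[13:21] width=8 -> value=17 (bin 00010001); offset now 21 = byte 2 bit 5; 19 bits remain
Read 4: bits[21:26] width=5 -> value=29 (bin 11101); offset now 26 = byte 3 bit 2; 14 bits remain
Read 5: bits[26:29] width=3 -> value=1 (bin 001); offset now 29 = byte 3 bit 5; 11 bits remain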